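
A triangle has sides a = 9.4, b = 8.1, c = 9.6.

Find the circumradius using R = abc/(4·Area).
First find the area with Heron's formula.
s = (9.4 + 8.1 + 9.6)/2 = 13.55
Area = √(s(s−a)(s−b)(s−c)) = √(13.55·4.15·5.45·3.95) ≈ √1210.55 ≈ 34.7929
abc = 9.4·8.1·9.6 = 730.944
R = abc/(4·Area) ≈ 730.944/(4·34.7929) = 730.944/139.172 ≈ 5.25211

R = 5.252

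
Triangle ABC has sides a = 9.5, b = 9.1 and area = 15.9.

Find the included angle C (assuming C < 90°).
Area = ½·a·b·sin(C)  ⇒  sin(C) = 2·Area/(a·b) = 2·15.9/(9.5·9.1) = 31.8/86.45 ≈ 0.367843
C = arcsin(0.367843) ≈ 21.5826° (taking the acute solution since C < 90°)

C = 21.58°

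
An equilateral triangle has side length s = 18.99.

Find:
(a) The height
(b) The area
(a) The height splits the triangle into two 30-60-90 halves: h = s·√3/2 = 18.99·1.73205/2 ≈ 32.8916/2 ≈ 16.4458
(b) Area = (√3/4)·s² = (√3/4)·18.99² = (√3/4)·360.6201 ≈ 0.433013·360.6201 ≈ 156.153

Height = 16.45, Area = 156.2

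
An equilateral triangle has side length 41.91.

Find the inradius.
r = Area/s with s the semi-perimeter.
Area = (√3/4)·41.91² = (√3/4)·1756.4481 ≈ 0.433013·1756.4481 ≈ 760.564
s = 3·41.91/2 = 62.865
r ≈ 760.564/62.865 ≈ 12.0984
(Equivalently r = side/(2√3) = 41.91/3.4641 ≈ 12.0984.)

r = 12.1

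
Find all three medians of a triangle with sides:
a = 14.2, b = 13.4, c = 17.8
Median formula: m_a = ½√(2b² + 2c² − a²) (and cyclically). a² = 201.64, b² = 179.56, c² = 316.84.
m_a = ½√(2·179.56 + 2·316.84 − 201.64) = ½√791.16 ≈ ½·28.1276 ≈ 14.0638
m_b = ½√(2·201.64 + 2·316.84 − 179.56) = ½√857.4 ≈ ½·29.2814 ≈ 14.6407
m_c = ½√(2·201.64 + 2·179.56 − 316.84) = ½√445.56 ≈ ½·21.1083 ≈ 10.5541

m_a = 14.06, m_b = 14.64, m_c = 10.55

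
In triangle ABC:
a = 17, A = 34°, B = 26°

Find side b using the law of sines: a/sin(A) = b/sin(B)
a/sin(A) = b/sin(B)  ⇒  b = a·sin(B)/sin(A) = 17·sin(26°)/sin(34°)
sin(26°) ≈ 0.438371, sin(34°) ≈ 0.559193
b ≈ 17·0.438371/0.559193 ≈ 7.45231/0.559193 ≈ 13.3269

b = 13.33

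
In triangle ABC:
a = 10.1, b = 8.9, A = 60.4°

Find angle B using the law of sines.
a/sin(A) = b/sin(B)  ⇒  sin(B) = b·sin(A)/a = 8.9·sin(60.4°)/10.1
sin(60.4°) ≈ 0.869495
sin(B) ≈ 8.9·0.869495/10.1 ≈ 7.7385/10.1 ≈ 0.766189
B = arcsin(0.766189) ≈ 50.0129°
(Since b ≤ a we need B ≤ A, so the obtuse alternative 180° − 50.0129° ≈ 129.987° is rejected.)

B = 50.01°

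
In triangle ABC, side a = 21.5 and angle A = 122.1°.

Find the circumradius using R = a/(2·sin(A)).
R = a/(2·sin(A)) = 21.5/(2·sin(122.1°))
sin(122.1°) ≈ 0.847122
R ≈ 21.5/(2·0.847122) = 21.5/1.69424 ≈ 12.69

R = 12.69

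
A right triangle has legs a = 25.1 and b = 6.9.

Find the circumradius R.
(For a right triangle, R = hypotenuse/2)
Hypotenuse c = √(a² + b²) = √(630.01 + 47.61) = √677.62 ≈ 26.0311
R = c/2 ≈ 26.0311/2 ≈ 13.0156

R = 13.02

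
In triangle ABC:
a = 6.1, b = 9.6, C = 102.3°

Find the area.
Two sides and the included angle (SAS): A = ½·a·b·sin(C) = ½·6.1·9.6·sin(102.3°)
sin(102.3°) ≈ 0.977046
A ≈ ½·58.56·0.977046 = 29.28·0.977046 ≈ 28.6079

Area = 28.61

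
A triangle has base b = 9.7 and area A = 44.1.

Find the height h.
A = ½·b·h  ⇒  h = 2A/b = 2·44.1/9.7 = 88.2/9.7 ≈ 9.09278

h = 9.093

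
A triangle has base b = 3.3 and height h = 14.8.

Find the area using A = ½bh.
A = ½·b·h = ½·3.3·14.8 = ½·48.84 = 24.42

Area = 24.42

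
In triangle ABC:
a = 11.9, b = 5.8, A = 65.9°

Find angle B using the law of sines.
a/sin(A) = b/sin(B)  ⇒  sin(B) = b·sin(A)/a = 5.8·sin(65.9°)/11.9
sin(65.9°) ≈ 0.912834
sin(B) ≈ 5.8·0.912834/11.9 ≈ 5.29444/11.9 ≈ 0.444911
B = arcsin(0.444911) ≈ 26.4176°
(Since b ≤ a we need B ≤ A, so the obtuse alternative 180° − 26.4176° ≈ 153.582° is rejected.)

B = 26.42°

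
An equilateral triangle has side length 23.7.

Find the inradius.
r = Area/s with s the semi-perimeter.
Area = (√3/4)·23.7² = (√3/4)·561.69 ≈ 0.433013·561.69 ≈ 243.219
s = 3·23.7/2 = 35.55
r ≈ 243.219/35.55 ≈ 6.8416
(Equivalently r = side/(2√3) = 23.7/3.4641 ≈ 6.8416.)

r = 6.842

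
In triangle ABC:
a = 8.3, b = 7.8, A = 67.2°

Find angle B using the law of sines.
a/sin(A) = b/sin(B)  ⇒  sin(B) = b·sin(A)/a = 7.8·sin(67.2°)/8.3
sin(67.2°) ≈ 0.921863
sin(B) ≈ 7.8·0.921863/8.3 ≈ 7.19053/8.3 ≈ 0.866329
B = arcsin(0.866329) ≈ 60.0348°
(Since b ≤ a we need B ≤ A, so the obtuse alternative 180° − 60.0348° ≈ 119.965° is rejected.)

B = 60.03°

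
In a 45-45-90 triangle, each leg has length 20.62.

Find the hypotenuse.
In a 45-45-90 triangle the sides are in ratio 1 : 1 : √2, so hypotenuse = leg·√2.
Hypotenuse = 20.62·√2 ≈ 20.62·1.41421 ≈ 29.1611

Hypotenuse = 20.62√2 = 29.16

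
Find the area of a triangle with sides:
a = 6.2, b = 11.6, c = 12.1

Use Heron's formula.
s = (6.2 + 11.6 + 12.1)/2 = 29.9/2 = 14.95
s − a = 8.75, s − b = 3.35, s − c = 2.85
s(s−a)(s−b)(s−c) = 14.95·8.75·3.35·2.85 ≈ 1248.93
Area = √1248.93 ≈ 35.3402

Area = 35.34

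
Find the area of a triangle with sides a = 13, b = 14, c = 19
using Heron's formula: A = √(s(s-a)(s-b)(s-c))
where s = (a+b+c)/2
s = (13 + 14 + 19)/2 = 46/2 = 23
s − a = 10, s − b = 9, s − c = 4
s(s−a)(s−b)(s−c) = 23·10·9·4 = 8280
Area = √8280 ≈ 90.9945

s = 23.0, Area = 90.99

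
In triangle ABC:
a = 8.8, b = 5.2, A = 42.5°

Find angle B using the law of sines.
a/sin(A) = b/sin(B)  ⇒  sin(B) = b·sin(A)/a = 5.2·sin(42.5°)/8.8
sin(42.5°) ≈ 0.67559
sin(B) ≈ 5.2·0.67559/8.8 ≈ 3.51307/8.8 ≈ 0.399212
B = arcsin(0.399212) ≈ 23.529°
(Since b ≤ a we need B ≤ A, so the obtuse alternative 180° − 23.529° ≈ 156.471° is rejected.)

B = 23.53°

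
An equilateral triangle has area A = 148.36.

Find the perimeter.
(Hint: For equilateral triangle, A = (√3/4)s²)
A = (√3/4)s²  ⇒  s² = 4A/√3 = 4·148.36/√3 = 593.44/1.73205 ≈ 342.623
s ≈ √342.623 ≈ 18.5101
Perimeter = 3s ≈ 3·18.5101 ≈ 55.5302

Perimeter = 55.53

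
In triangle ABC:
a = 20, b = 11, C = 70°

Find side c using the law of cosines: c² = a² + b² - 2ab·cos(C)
c² = 20² + 11² − 2·20·11·cos(70°)
cos(70°) ≈ 0.34202
c² ≈ 400 + 121 − 440·(0.34202) ≈ 521 − 150.489 ≈ 370.511
c ≈ √370.511 ≈ 19.2487

c = 19.25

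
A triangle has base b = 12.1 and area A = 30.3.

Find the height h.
A = ½·b·h  ⇒  h = 2A/b = 2·30.3/12.1 = 60.6/12.1 ≈ 5.00826

h = 5.008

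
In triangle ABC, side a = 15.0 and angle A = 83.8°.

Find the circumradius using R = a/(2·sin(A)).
R = a/(2·sin(A)) = 15.0/(2·sin(83.8°))
sin(83.8°) ≈ 0.994151
R ≈ 15.0/(2·0.994151) = 15.0/1.9883 ≈ 7.54413

R = 7.544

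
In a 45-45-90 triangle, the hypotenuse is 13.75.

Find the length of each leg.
In a 45-45-90 triangle hypotenuse = leg·√2, so leg = hypotenuse/√2.
Leg = 13.75/√2 ≈ 13.75/1.41421 ≈ 9.72272

Each leg = 9.723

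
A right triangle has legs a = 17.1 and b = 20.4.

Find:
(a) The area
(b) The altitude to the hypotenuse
(a) The legs are perpendicular, so Area = ½·a·b = ½·17.1·20.4 = ½·348.84 = 174.42
(b) Hypotenuse c = √(a² + b²) = √(292.41 + 416.16) = √708.57 ≈ 26.619
    Area = ½·c·h_c  ⇒  h_c = 2·Area/c = 348.84/26.619 ≈ 13.1049

Area = 174.42, h_c = 13.1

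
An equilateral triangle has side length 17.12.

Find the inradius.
r = Area/s with s the semi-perimeter.
Area = (√3/4)·17.12² = (√3/4)·293.0944 ≈ 0.433013·293.0944 ≈ 126.914
s = 3·17.12/2 = 25.68
r ≈ 126.914/25.68 ≈ 4.94212
(Equivalently r = side/(2√3) = 17.12/3.4641 ≈ 4.94212.)

r = 4.942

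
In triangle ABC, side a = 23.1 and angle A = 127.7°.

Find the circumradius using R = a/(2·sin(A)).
R = a/(2·sin(A)) = 23.1/(2·sin(127.7°))
sin(127.7°) ≈ 0.791224
R ≈ 23.1/(2·0.791224) = 23.1/1.58245 ≈ 14.5976

R = 14.6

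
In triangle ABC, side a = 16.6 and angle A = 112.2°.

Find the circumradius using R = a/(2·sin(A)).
R = a/(2·sin(A)) = 16.6/(2·sin(112.2°))
sin(112.2°) ≈ 0.925871
R ≈ 16.6/(2·0.925871) = 16.6/1.85174 ≈ 8.96454

R = 8.965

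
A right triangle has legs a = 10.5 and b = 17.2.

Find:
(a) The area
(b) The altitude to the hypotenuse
(a) The legs are perpendicular, so Area = ½·a·b = ½·10.5·17.2 = ½·180.6 = 90.3
(b) Hypotenuse c = √(a² + b²) = √(110.25 + 295.84) = √406.09 ≈ 20.1517
    Area = ½·c·h_c  ⇒  h_c = 2·Area/c = 180.6/20.1517 ≈ 8.96203

Area = 90.3, h_c = 8.962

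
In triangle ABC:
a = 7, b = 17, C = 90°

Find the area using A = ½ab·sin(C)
A = ½·a·b·sin(C) = ½·7·17·sin(90°)
sin(90°) ≈ 1
A ≈ ½·119·1 = 59.5·1 ≈ 59.5

Area = 59.5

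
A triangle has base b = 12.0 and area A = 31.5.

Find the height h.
A = ½·b·h  ⇒  h = 2A/b = 2·31.5/12.0 = 63/12.0 ≈ 5.25

h = 5.25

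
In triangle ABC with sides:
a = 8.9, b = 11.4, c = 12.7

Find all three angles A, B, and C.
Law of cosines for each angle (a² = 79.21, b² = 129.96, c² = 161.29):
cos(A) = (b² + c² − a²)/(2bc) = (129.96 + 161.29 − 79.21)/(2·11.4·12.7) = 212.04/289.56 ≈ 0.732283  ⇒  A ≈ 42.9218°
cos(B) = (a² + c² − b²)/(2ac) = (79.21 + 161.29 − 129.96)/(2·8.9·12.7) = 110.54/226.06 ≈ 0.488985  ⇒  B ≈ 60.7261°
cos(C) = (a² + b² − c²)/(2ab) = (79.21 + 129.96 − 161.29)/(2·8.9·11.4) = 47.88/202.92 ≈ 0.235955  ⇒  C ≈ 76.3521°
Check: A + B + C ≈ 180°

A = 42.92°, B = 60.73°, C = 76.35°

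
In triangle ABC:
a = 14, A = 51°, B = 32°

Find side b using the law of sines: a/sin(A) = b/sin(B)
a/sin(A) = b/sin(B)  ⇒  b = a·sin(B)/sin(A) = 14·sin(32°)/sin(51°)
sin(32°) ≈ 0.529919, sin(51°) ≈ 0.777146
b ≈ 14·0.529919/0.777146 ≈ 7.41887/0.777146 ≈ 9.5463

b = 9.546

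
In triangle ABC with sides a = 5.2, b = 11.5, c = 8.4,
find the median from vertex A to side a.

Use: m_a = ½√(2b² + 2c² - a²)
m_a = ½√(2·11.5² + 2·8.4² − 5.2²) = ½√(2·132.25 + 2·70.56 − 27.04) = ½√(264.5 + 141.12 − 27.04) = ½√378.58
√378.58 ≈ 19.4571, so m_a ≈ 9.72857

m_a = 9.729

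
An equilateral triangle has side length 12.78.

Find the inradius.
r = Area/s with s the semi-perimeter.
Area = (√3/4)·12.78² = (√3/4)·163.3284 ≈ 0.433013·163.3284 ≈ 70.7233
s = 3·12.78/2 = 19.17
r ≈ 70.7233/19.17 ≈ 3.68927
(Equivalently r = side/(2√3) = 12.78/3.4641 ≈ 3.68927.)

r = 3.689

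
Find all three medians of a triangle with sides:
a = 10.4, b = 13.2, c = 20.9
Median formula: m_a = ½√(2b² + 2c² − a²) (and cyclically). a² = 108.16, b² = 174.24, c² = 436.81.
m_a = ½√(2·174.24 + 2·436.81 − 108.16) = ½√1113.94 ≈ ½·33.3757 ≈ 16.6879
m_b = ½√(2·108.16 + 2·436.81 − 174.24) = ½√915.7 ≈ ½·30.2605 ≈ 15.1303
m_c = ½√(2·108.16 + 2·174.24 − 436.81) = ½√127.99 ≈ ½·11.3133 ≈ 5.65663

m_a = 16.69, m_b = 15.13, m_c = 5.657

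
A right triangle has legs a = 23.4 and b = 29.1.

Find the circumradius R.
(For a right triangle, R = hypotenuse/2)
Hypotenuse c = √(a² + b²) = √(547.56 + 846.81) = √1394.37 ≈ 37.3413
R = c/2 ≈ 37.3413/2 ≈ 18.6706

R = 18.67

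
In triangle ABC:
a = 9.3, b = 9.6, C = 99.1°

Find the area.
Two sides and the included angle (SAS): A = ½·a·b·sin(C) = ½·9.3·9.6·sin(99.1°)
sin(99.1°) ≈ 0.987414
A ≈ ½·89.28·0.987414 = 44.64·0.987414 ≈ 44.0782

Area = 44.08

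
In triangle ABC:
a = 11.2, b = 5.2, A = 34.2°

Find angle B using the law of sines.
a/sin(A) = b/sin(B)  ⇒  sin(B) = b·sin(A)/a = 5.2·sin(34.2°)/11.2
sin(34.2°) ≈ 0.562083
sin(B) ≈ 5.2·0.562083/11.2 ≈ 2.92283/11.2 ≈ 0.260967
B = arcsin(0.260967) ≈ 15.1275°
(Since b ≤ a we need B ≤ A, so the obtuse alternative 180° − 15.1275° ≈ 164.873° is rejected.)

B = 15.13°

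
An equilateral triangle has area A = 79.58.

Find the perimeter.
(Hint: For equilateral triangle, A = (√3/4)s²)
A = (√3/4)s²  ⇒  s² = 4A/√3 = 4·79.58/√3 = 318.32/1.73205 ≈ 183.782
s ≈ √183.782 ≈ 13.5566
Perimeter = 3s ≈ 3·13.5566 ≈ 40.6699

Perimeter = 40.67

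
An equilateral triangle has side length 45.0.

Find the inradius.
r = Area/s with s the semi-perimeter.
Area = (√3/4)·45.0² = (√3/4)·2025 ≈ 0.433013·2025 ≈ 876.851
s = 3·45.0/2 = 67.5
r ≈ 876.851/67.5 ≈ 12.9904
(Equivalently r = side/(2√3) = 45.0/3.4641 ≈ 12.9904.)

r = 12.99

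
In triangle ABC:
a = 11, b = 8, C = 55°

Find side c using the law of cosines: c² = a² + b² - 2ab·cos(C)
c² = 11² + 8² − 2·11·8·cos(55°)
cos(55°) ≈ 0.573576
c² ≈ 121 + 64 − 176·(0.573576) ≈ 185 − 100.949 ≈ 84.0505
c ≈ √84.0505 ≈ 9.16791

c = 9.168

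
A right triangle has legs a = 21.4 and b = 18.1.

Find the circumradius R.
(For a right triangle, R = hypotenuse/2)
Hypotenuse c = √(a² + b²) = √(457.96 + 327.61) = √785.57 ≈ 28.028
R = c/2 ≈ 28.028/2 ≈ 14.014

R = 14.01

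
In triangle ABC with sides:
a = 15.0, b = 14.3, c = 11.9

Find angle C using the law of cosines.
c² = a² + b² − 2ab·cos(C)  ⇒  cos(C) = (a² + b² − c²)/(2ab)
cos(C) = (15.0² + 14.3² − 11.9²)/(2·15.0·14.3) = (225 + 204.49 − 141.61)/429 = 287.88/429 ≈ 0.671049
C = arccos(0.671049) ≈ 47.8519°

C = 47.85°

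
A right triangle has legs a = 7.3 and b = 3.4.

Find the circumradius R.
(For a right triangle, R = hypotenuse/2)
Hypotenuse c = √(a² + b²) = √(53.29 + 11.56) = √64.85 ≈ 8.05295
R = c/2 ≈ 8.05295/2 ≈ 4.02647

R = 4.026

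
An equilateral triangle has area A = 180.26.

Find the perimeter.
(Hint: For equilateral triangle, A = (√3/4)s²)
A = (√3/4)s²  ⇒  s² = 4A/√3 = 4·180.26/√3 = 721.04/1.73205 ≈ 416.293
s ≈ √416.293 ≈ 20.4033
Perimeter = 3s ≈ 3·20.4033 ≈ 61.2098

Perimeter = 61.21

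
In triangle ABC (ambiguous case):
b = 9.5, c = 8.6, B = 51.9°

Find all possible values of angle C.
b/sin(B) = c/sin(C)  ⇒  sin(C) = c·sin(B)/b = 8.6·sin(51.9°)/9.5
sin(51.9°) ≈ 0.786935
sin(C) ≈ 8.6·0.786935/9.5 ≈ 6.76764/9.5 ≈ 0.712383
Candidate 1: C₁ = arcsin(0.712383) ≈ 45.4292°  →  A = 180° − 51.9° − 45.4292° ≈ 82.6708° > 0, valid
Candidate 2: C₂ = 180° − C₁ ≈ 134.571°  →  A = 180° − 51.9° − 134.571° ≈ -6.4708° ≤ 0, not a valid triangle

C = 45.43° (one solution)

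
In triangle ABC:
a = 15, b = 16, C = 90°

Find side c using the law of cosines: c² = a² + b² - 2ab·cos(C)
c² = 15² + 16² − 2·15·16·cos(90°)
cos(90°) ≈ 0
c² ≈ 225 + 256 − 480·(0) ≈ 481 − 0 ≈ 481
c ≈ √481 ≈ 21.9317

c = 21.93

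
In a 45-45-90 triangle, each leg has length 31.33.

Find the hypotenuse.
In a 45-45-90 triangle the sides are in ratio 1 : 1 : √2, so hypotenuse = leg·√2.
Hypotenuse = 31.33·√2 ≈ 31.33·1.41421 ≈ 44.3073

Hypotenuse = 31.33√2 = 44.31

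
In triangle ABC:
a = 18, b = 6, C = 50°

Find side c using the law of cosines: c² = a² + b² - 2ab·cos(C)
c² = 18² + 6² − 2·18·6·cos(50°)
cos(50°) ≈ 0.642788
c² ≈ 324 + 36 − 216·(0.642788) ≈ 360 − 138.842 ≈ 221.158
c ≈ √221.158 ≈ 14.8714

c = 14.87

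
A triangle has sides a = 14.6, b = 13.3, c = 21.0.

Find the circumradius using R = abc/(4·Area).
First find the area with Heron's formula.
s = (14.6 + 13.3 + 21.0)/2 = 24.45
Area = √(s(s−a)(s−b)(s−c)) = √(24.45·9.85·11.15·3.45) ≈ √9264.22 ≈ 96.2508
abc = 14.6·13.3·21.0 = 4077.78
R = abc/(4·Area) ≈ 4077.78/(4·96.2508) = 4077.78/385.003 ≈ 10.5915

R = 10.59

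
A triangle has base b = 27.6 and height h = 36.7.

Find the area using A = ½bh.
A = ½·b·h = ½·27.6·36.7 = ½·1012.92 = 506.46

Area = 506.46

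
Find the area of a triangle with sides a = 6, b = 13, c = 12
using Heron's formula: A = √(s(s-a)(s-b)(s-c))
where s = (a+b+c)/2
s = (6 + 13 + 12)/2 = 31/2 = 15.5
s − a = 9.5, s − b = 2.5, s − c = 3.5
s(s−a)(s−b)(s−c) = 15.5·9.5·2.5·3.5 = 1288.4375
Area = √1288.4375 ≈ 35.8948

s = 15.5, Area = 35.89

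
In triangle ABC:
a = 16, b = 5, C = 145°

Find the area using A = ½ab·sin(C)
A = ½·a·b·sin(C) = ½·16·5·sin(145°)
sin(145°) ≈ 0.573576
A ≈ ½·80·0.573576 = 40·0.573576 ≈ 22.9431

Area = 22.94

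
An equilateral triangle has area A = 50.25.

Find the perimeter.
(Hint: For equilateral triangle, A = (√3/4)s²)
A = (√3/4)s²  ⇒  s² = 4A/√3 = 4·50.25/√3 = 201/1.73205 ≈ 116.047
s ≈ √116.047 ≈ 10.7725
Perimeter = 3s ≈ 3·10.7725 ≈ 32.3176

Perimeter = 32.32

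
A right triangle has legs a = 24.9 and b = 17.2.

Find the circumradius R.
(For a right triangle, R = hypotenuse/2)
Hypotenuse c = √(a² + b²) = √(620.01 + 295.84) = √915.85 ≈ 30.263
R = c/2 ≈ 30.263/2 ≈ 15.1315

R = 15.13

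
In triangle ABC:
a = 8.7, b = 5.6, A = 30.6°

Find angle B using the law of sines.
a/sin(A) = b/sin(B)  ⇒  sin(B) = b·sin(A)/a = 5.6·sin(30.6°)/8.7
sin(30.6°) ≈ 0.509041
sin(B) ≈ 5.6·0.509041/8.7 ≈ 2.85063/8.7 ≈ 0.327659
B = arcsin(0.327659) ≈ 19.1267°
(Since b ≤ a we need B ≤ A, so the obtuse alternative 180° − 19.1267° ≈ 160.873° is rejected.)

B = 19.13°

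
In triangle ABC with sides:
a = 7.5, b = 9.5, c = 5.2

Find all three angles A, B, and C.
Law of cosines for each angle (a² = 56.25, b² = 90.25, c² = 27.04):
cos(A) = (b² + c² − a²)/(2bc) = (90.25 + 27.04 − 56.25)/(2·9.5·5.2) = 61.04/98.8 ≈ 0.617814  ⇒  A ≈ 51.8433°
cos(B) = (a² + c² − b²)/(2ac) = (56.25 + 27.04 − 90.25)/(2·7.5·5.2) = -6.96/78 ≈ -0.0892308  ⇒  B ≈ 95.1194°
cos(C) = (a² + b² − c²)/(2ab) = (56.25 + 90.25 − 27.04)/(2·7.5·9.5) = 119.46/142.5 ≈ 0.838316  ⇒  C ≈ 33.0373°
Check: A + B + C ≈ 180°

A = 51.84°, B = 95.12°, C = 33.04°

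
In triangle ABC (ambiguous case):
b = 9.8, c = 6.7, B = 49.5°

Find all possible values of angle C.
b/sin(B) = c/sin(C)  ⇒  sin(C) = c·sin(B)/b = 6.7·sin(49.5°)/9.8
sin(49.5°) ≈ 0.760406
sin(C) ≈ 6.7·0.760406/9.8 ≈ 5.09472/9.8 ≈ 0.519869
Candidate 1: C₁ = arcsin(0.519869) ≈ 31.3235°  →  A = 180° − 49.5° − 31.3235° ≈ 99.1765° > 0, valid
Candidate 2: C₂ = 180° − C₁ ≈ 148.677°  →  A = 180° − 49.5° − 148.677° ≈ -18.1765° ≤ 0, not a valid triangle

C = 31.32° (one solution)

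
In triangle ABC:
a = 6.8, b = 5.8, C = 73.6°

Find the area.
Two sides and the included angle (SAS): A = ½·a·b·sin(C) = ½·6.8·5.8·sin(73.6°)
sin(73.6°) ≈ 0.959314
A ≈ ½·39.44·0.959314 = 19.72·0.959314 ≈ 18.9177

Area = 18.92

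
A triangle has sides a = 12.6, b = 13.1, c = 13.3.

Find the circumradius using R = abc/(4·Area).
First find the area with Heron's formula.
s = (12.6 + 13.1 + 13.3)/2 = 19.5
Area = √(s(s−a)(s−b)(s−c)) = √(19.5·6.9·6.4·6.2) ≈ √5338.94 ≈ 73.0681
abc = 12.6·13.1·13.3 = 2195.298
R = abc/(4·Area) ≈ 2195.298/(4·73.0681) = 2195.298/292.272 ≈ 7.51114

R = 7.511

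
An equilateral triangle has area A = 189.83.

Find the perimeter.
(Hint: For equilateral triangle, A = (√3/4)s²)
A = (√3/4)s²  ⇒  s² = 4A/√3 = 4·189.83/√3 = 759.32/1.73205 ≈ 438.394
s ≈ √438.394 ≈ 20.9379
Perimeter = 3s ≈ 3·20.9379 ≈ 62.8136

Perimeter = 62.81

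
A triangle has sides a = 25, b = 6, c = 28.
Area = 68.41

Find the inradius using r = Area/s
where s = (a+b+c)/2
s = (25 + 6 + 28)/2 = 59/2 = 29.5
r = Area/s = 68.41/29.5 ≈ 2.31898

r = 2.319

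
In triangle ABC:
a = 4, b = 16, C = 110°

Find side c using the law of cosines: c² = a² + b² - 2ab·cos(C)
c² = 4² + 16² − 2·4·16·cos(110°)
cos(110°) ≈ -0.34202
c² ≈ 16 + 256 − 128·(-0.34202) ≈ 272 + 43.7786 ≈ 315.779
c ≈ √315.779 ≈ 17.7702

c = 17.77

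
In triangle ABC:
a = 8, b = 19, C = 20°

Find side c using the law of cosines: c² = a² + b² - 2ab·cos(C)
c² = 8² + 19² − 2·8·19·cos(20°)
cos(20°) ≈ 0.939693
c² ≈ 64 + 361 − 304·(0.939693) ≈ 425 − 285.667 ≈ 139.333
c ≈ √139.333 ≈ 11.804

c = 11.8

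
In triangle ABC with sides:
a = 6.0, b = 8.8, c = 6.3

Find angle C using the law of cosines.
c² = a² + b² − 2ab·cos(C)  ⇒  cos(C) = (a² + b² − c²)/(2ab)
cos(C) = (6.0² + 8.8² − 6.3²)/(2·6.0·8.8) = (36 + 77.44 − 39.69)/105.6 = 73.75/105.6 ≈ 0.69839
C = arccos(0.69839) ≈ 45.702°

C = 45.7°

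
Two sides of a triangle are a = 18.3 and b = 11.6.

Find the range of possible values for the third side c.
Triangle inequality: |a − b| < c < a + b
|a − b| = |18.3 − 11.6| = 6.7
a + b = 18.3 + 11.6 = 29.9

6.7 < c < 29.9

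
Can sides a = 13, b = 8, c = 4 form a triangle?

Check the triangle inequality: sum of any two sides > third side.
a + b vs c: 13 + 8 = 21 > 4  ✓
a + c vs b: 13 + 4 = 17 > 8  ✓
b + c vs a: 8 + 4 = 12 ≤ 13  ✗

No: 8 + 4 = 12 is not > 13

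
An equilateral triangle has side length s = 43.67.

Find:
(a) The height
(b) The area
(a) The height splits the triangle into two 30-60-90 halves: h = s·√3/2 = 43.67·1.73205/2 ≈ 75.6387/2 ≈ 37.8193
(b) Area = (√3/4)·s² = (√3/4)·43.67² = (√3/4)·1907.0689 ≈ 0.433013·1907.0689 ≈ 825.785

Height = 37.82, Area = 825.8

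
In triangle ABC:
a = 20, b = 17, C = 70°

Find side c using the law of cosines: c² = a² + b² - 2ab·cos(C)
c² = 20² + 17² − 2·20·17·cos(70°)
cos(70°) ≈ 0.34202
c² ≈ 400 + 289 − 680·(0.34202) ≈ 689 − 232.574 ≈ 456.426
c ≈ √456.426 ≈ 21.3641

c = 21.36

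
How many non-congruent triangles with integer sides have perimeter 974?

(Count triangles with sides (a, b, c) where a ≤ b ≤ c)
Let a ≤ b ≤ c with a + b + c = 974. The only binding inequality is a + b > c, i.e. 974 − c > c, so c < 974/2; and c ≥ 974/3 since c is the largest side.
So 325 ≤ c ≤ 486. For each c, b runs from ⌈(974 − c)/2⌉ up to c (then a = 974 − b − c satisfies 1 ≤ a ≤ b automatically), giving c − ⌈(974 − c)/2⌉ + 1 choices.
Summing over c: 1 + 3 + 4 + 6 + … + 241 + 243  (162 terms, c = 325, …, 486) = 19764
Check (closed form: nearest integer to p²/48 for even p, (p+3)²/48 for odd p): 974²/48 = 948676/48 ≈ 19764.08 → 19764

19764 triangles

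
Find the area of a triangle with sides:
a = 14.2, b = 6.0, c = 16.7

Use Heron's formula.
s = (14.2 + 6.0 + 16.7)/2 = 36.9/2 = 18.45
s − a = 4.25, s − b = 12.45, s − c = 1.75
s(s−a)(s−b)(s−c) = 18.45·4.25·12.45·1.75 ≈ 1708.41
Area = √1708.41 ≈ 41.3329

Area = 41.33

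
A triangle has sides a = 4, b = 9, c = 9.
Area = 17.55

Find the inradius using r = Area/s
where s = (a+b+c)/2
s = (4 + 9 + 9)/2 = 22/2 = 11
r = Area/s = 17.55/11 ≈ 1.59545

r = 1.595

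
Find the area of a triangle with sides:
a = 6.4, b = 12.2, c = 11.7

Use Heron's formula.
s = (6.4 + 12.2 + 11.7)/2 = 30.3/2 = 15.15
s − a = 8.75, s − b = 2.95, s − c = 3.45
s(s−a)(s−b)(s−c) = 15.15·8.75·2.95·3.45 ≈ 1349.15
Area = √1349.15 ≈ 36.7308

Area = 36.73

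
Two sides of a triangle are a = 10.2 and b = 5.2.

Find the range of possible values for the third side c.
Triangle inequality: |a − b| < c < a + b
|a − b| = |10.2 − 5.2| = 5
a + b = 10.2 + 5.2 = 15.4

5 < c < 15.4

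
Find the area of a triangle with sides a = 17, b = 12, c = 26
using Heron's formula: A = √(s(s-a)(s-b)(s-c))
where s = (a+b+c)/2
s = (17 + 12 + 26)/2 = 55/2 = 27.5
s − a = 10.5, s − b = 15.5, s − c = 1.5
s(s−a)(s−b)(s−c) = 27.5·10.5·15.5·1.5 = 6713.4375
Area = √6713.4375 ≈ 81.9356

s = 27.5, Area = 81.94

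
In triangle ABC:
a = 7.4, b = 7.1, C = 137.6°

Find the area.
Two sides and the included angle (SAS): A = ½·a·b·sin(C) = ½·7.4·7.1·sin(137.6°)
sin(137.6°) ≈ 0.674302
A ≈ ½·52.54·0.674302 = 26.27·0.674302 ≈ 17.7139

Area = 17.71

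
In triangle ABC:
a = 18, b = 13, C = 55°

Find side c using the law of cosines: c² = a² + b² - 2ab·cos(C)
c² = 18² + 13² − 2·18·13·cos(55°)
cos(55°) ≈ 0.573576
c² ≈ 324 + 169 − 468·(0.573576) ≈ 493 − 268.434 ≈ 224.566
c ≈ √224.566 ≈ 14.9855

c = 14.99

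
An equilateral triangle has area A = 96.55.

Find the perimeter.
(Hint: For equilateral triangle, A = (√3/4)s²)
A = (√3/4)s²  ⇒  s² = 4A/√3 = 4·96.55/√3 = 386.2/1.73205 ≈ 222.973
s ≈ √222.973 ≈ 14.9323
Perimeter = 3s ≈ 3·14.9323 ≈ 44.7968

Perimeter = 44.8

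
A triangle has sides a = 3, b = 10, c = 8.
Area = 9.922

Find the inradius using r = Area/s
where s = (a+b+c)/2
s = (3 + 10 + 8)/2 = 21/2 = 10.5
r = Area/s = 9.922/10.5 ≈ 0.944952

r = 0.945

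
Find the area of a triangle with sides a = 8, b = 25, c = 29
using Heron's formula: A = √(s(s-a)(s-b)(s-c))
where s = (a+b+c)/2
s = (8 + 25 + 29)/2 = 62/2 = 31
s − a = 23, s − b = 6, s − c = 2
s(s−a)(s−b)(s−c) = 31·23·6·2 = 8556
Area = √8556 ≈ 92.4986

s = 31.0, Area = 92.5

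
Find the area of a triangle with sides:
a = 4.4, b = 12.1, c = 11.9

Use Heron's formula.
s = (4.4 + 12.1 + 11.9)/2 = 28.4/2 = 14.2
s − a = 9.8, s − b = 2.1, s − c = 2.3
s(s−a)(s−b)(s−c) = 14.2·9.8·2.1·2.3 ≈ 672.143
Area = √672.143 ≈ 25.9257

Area = 25.93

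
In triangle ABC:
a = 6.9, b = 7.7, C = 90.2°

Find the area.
Two sides and the included angle (SAS): A = ½·a·b·sin(C) = ½·6.9·7.7·sin(90.2°)
sin(90.2°) ≈ 0.999994
A ≈ ½·53.13·0.999994 = 26.565·0.999994 ≈ 26.5648

Area = 26.56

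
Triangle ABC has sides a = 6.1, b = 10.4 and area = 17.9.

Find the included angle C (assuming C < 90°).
Area = ½·a·b·sin(C)  ⇒  sin(C) = 2·Area/(a·b) = 2·17.9/(6.1·10.4) = 35.8/63.44 ≈ 0.564313
C = arcsin(0.564313) ≈ 34.3546° (taking the acute solution since C < 90°)

C = 34.35°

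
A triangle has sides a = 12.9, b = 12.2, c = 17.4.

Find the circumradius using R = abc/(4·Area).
First find the area with Heron's formula.
s = (12.9 + 12.2 + 17.4)/2 = 21.25
Area = √(s(s−a)(s−b)(s−c)) = √(21.25·8.35·9.05·3.85) ≈ √6182.37 ≈ 78.628
abc = 12.9·12.2·17.4 = 2738.412
R = abc/(4·Area) ≈ 2738.412/(4·78.628) = 2738.412/314.512 ≈ 8.70686

R = 8.707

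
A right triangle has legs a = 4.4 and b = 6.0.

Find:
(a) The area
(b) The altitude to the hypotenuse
(a) The legs are perpendicular, so Area = ½·a·b = ½·4.4·6.0 = ½·26.4 = 13.2
(b) Hypotenuse c = √(a² + b²) = √(19.36 + 36) = √55.36 ≈ 7.44043
    Area = ½·c·h_c  ⇒  h_c = 2·Area/c = 26.4/7.44043 ≈ 3.54818

Area = 13.2, h_c = 3.548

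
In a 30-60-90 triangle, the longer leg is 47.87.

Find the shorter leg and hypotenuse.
In a 30-60-90 triangle the sides are in ratio 1 : √3 : 2, so short leg = long leg/√3 and hypotenuse = 2·(short leg).
Short leg = 47.87/√3 ≈ 47.87/1.73205 ≈ 27.6378
Hypotenuse = 2·27.6378 ≈ 55.2755

Short leg = 27.64, Hypotenuse = 55.28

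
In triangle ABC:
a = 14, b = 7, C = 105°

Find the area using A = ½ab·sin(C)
A = ½·a·b·sin(C) = ½·14·7·sin(105°)
sin(105°) ≈ 0.965926
A ≈ ½·98·0.965926 = 49·0.965926 ≈ 47.3304

Area = 47.33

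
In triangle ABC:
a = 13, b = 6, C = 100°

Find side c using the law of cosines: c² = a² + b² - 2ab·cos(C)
c² = 13² + 6² − 2·13·6·cos(100°)
cos(100°) ≈ -0.173648
c² ≈ 169 + 36 − 156·(-0.173648) ≈ 205 + 27.0891 ≈ 232.089
c ≈ √232.089 ≈ 15.2345

c = 15.23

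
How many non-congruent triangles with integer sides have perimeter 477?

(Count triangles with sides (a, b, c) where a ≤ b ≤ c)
Let a ≤ b ≤ c with a + b + c = 477. The only binding inequality is a + b > c, i.e. 477 − c > c, so c < 477/2; and c ≥ 477/3 since c is the largest side.
So 159 ≤ c ≤ 238. For each c, b runs from ⌈(477 − c)/2⌉ up to c (then a = 477 − b − c satisfies 1 ≤ a ≤ b automatically), giving c − ⌈(477 − c)/2⌉ + 1 choices.
Summing over c: 1 + 2 + 4 + 5 + … + 118 + 119  (80 terms, c = 159, …, 238) = 4800
Check (closed form: nearest integer to p²/48 for even p, (p+3)²/48 for odd p): (477+3)²/48 = 480²/48 = 230400/48 ≈ 4800.00 → 4800

4800 triangles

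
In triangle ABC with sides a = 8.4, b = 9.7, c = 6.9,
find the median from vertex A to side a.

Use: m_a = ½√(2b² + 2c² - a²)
m_a = ½√(2·9.7² + 2·6.9² − 8.4²) = ½√(2·94.09 + 2·47.61 − 70.56) = ½√(188.18 + 95.22 − 70.56) = ½√212.84
√212.84 ≈ 14.589, so m_a ≈ 7.29452

m_a = 7.295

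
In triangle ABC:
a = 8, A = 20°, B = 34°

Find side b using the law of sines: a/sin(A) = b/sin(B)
a/sin(A) = b/sin(B)  ⇒  b = a·sin(B)/sin(A) = 8·sin(34°)/sin(20°)
sin(34°) ≈ 0.559193, sin(20°) ≈ 0.34202
b ≈ 8·0.559193/0.34202 ≈ 4.47354/0.34202 ≈ 13.0798

b = 13.08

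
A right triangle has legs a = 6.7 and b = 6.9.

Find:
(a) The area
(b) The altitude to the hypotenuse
(a) The legs are perpendicular, so Area = ½·a·b = ½·6.7·6.9 = ½·46.23 = 23.115
(b) Hypotenuse c = √(a² + b²) = √(44.89 + 47.61) = √92.5 ≈ 9.61769
    Area = ½·c·h_c  ⇒  h_c = 2·Area/c = 46.23/9.61769 ≈ 4.80677

Area = 23.115, h_c = 4.807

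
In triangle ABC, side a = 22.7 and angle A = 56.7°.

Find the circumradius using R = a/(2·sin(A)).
R = a/(2·sin(A)) = 22.7/(2·sin(56.7°))
sin(56.7°) ≈ 0.835807
R ≈ 22.7/(2·0.835807) = 22.7/1.67161 ≈ 13.5797

R = 13.58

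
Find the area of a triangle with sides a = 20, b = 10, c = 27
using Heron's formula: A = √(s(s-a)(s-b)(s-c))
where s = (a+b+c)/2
s = (20 + 10 + 27)/2 = 57/2 = 28.5
s − a = 8.5, s − b = 18.5, s − c = 1.5
s(s−a)(s−b)(s−c) = 28.5·8.5·18.5·1.5 = 6722.4375
Area = √6722.4375 ≈ 81.9905

s = 28.5, Area = 81.99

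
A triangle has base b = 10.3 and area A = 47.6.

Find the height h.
A = ½·b·h  ⇒  h = 2A/b = 2·47.6/10.3 = 95.2/10.3 ≈ 9.24272

h = 9.243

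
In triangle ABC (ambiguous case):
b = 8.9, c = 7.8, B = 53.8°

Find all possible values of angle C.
b/sin(B) = c/sin(C)  ⇒  sin(C) = c·sin(B)/b = 7.8·sin(53.8°)/8.9
sin(53.8°) ≈ 0.80696
sin(C) ≈ 7.8·0.80696/8.9 ≈ 6.29429/8.9 ≈ 0.707224
Candidate 1: C₁ = arcsin(0.707224) ≈ 45.0095°  →  A = 180° − 53.8° − 45.0095° ≈ 81.1905° > 0, valid
Candidate 2: C₂ = 180° − C₁ ≈ 134.991°  →  A = 180° − 53.8° − 134.991° ≈ -8.7905° ≤ 0, not a valid triangle

C = 45.01° (one solution)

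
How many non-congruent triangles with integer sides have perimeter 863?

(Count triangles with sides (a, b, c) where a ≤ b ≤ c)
Let a ≤ b ≤ c with a + b + c = 863. The only binding inequality is a + b > c, i.e. 863 − c > c, so c < 863/2; and c ≥ 863/3 since c is the largest side.
So 288 ≤ c ≤ 431. For each c, b runs from ⌈(863 − c)/2⌉ up to c (then a = 863 − b − c satisfies 1 ≤ a ≤ b automatically), giving c − ⌈(863 − c)/2⌉ + 1 choices.
Summing over c: 1 + 3 + 4 + 6 + … + 214 + 216  (144 terms, c = 288, …, 431) = 15624
Check (closed form: nearest integer to p²/48 for even p, (p+3)²/48 for odd p): (863+3)²/48 = 866²/48 = 749956/48 ≈ 15624.08 → 15624

15624 triangles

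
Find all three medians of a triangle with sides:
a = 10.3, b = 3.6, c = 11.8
Median formula: m_a = ½√(2b² + 2c² − a²) (and cyclically). a² = 106.09, b² = 12.96, c² = 139.24.
m_a = ½√(2·12.96 + 2·139.24 − 106.09) = ½√198.31 ≈ ½·14.0823 ≈ 7.04113
m_b = ½√(2·106.09 + 2·139.24 − 12.96) = ½√477.7 ≈ ½·21.8563 ≈ 10.9282
m_c = ½√(2·106.09 + 2·12.96 − 139.24) = ½√98.86 ≈ ½·9.94284 ≈ 4.97142

m_a = 7.041, m_b = 10.93, m_c = 4.971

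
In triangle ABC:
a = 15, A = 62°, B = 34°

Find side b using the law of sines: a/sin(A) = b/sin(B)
a/sin(A) = b/sin(B)  ⇒  b = a·sin(B)/sin(A) = 15·sin(34°)/sin(62°)
sin(34°) ≈ 0.559193, sin(62°) ≈ 0.882948
b ≈ 15·0.559193/0.882948 ≈ 8.38789/0.882948 ≈ 9.49988

b = 9.5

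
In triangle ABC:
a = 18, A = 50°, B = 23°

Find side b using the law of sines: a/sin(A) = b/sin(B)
a/sin(A) = b/sin(B)  ⇒  b = a·sin(B)/sin(A) = 18·sin(23°)/sin(50°)
sin(23°) ≈ 0.390731, sin(50°) ≈ 0.766044
b ≈ 18·0.390731/0.766044 ≈ 7.03316/0.766044 ≈ 9.18114

b = 9.181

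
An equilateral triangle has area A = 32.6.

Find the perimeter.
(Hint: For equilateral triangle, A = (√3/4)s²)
A = (√3/4)s²  ⇒  s² = 4A/√3 = 4·32.6/√3 = 130.4/1.73205 ≈ 75.2865
s ≈ √75.2865 ≈ 8.67678
Perimeter = 3s ≈ 3·8.67678 ≈ 26.0303

Perimeter = 26.03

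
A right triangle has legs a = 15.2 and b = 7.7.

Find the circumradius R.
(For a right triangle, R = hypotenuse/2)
Hypotenuse c = √(a² + b²) = √(231.04 + 59.29) = √290.33 ≈ 17.0391
R = c/2 ≈ 17.0391/2 ≈ 8.51954

R = 8.52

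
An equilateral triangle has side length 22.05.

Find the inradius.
r = Area/s with s the semi-perimeter.
Area = (√3/4)·22.05² = (√3/4)·486.2025 ≈ 0.433013·486.2025 ≈ 210.532
s = 3·22.05/2 = 33.075
r ≈ 210.532/33.075 ≈ 6.36529
(Equivalently r = side/(2√3) = 22.05/3.4641 ≈ 6.36529.)

r = 6.365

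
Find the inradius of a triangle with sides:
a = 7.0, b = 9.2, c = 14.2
r = Area/s where s is the semi-perimeter.
s = (7.0 + 9.2 + 14.2)/2 = 30.4/2 = 15.2
Area = √(s(s−a)(s−b)(s−c)) = √(15.2·8.2·6·1) ≈ √747.84 ≈ 27.3467
r ≈ 27.3467/15.2 ≈ 1.79912

r = 1.799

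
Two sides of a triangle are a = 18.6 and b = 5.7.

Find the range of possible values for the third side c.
Triangle inequality: |a − b| < c < a + b
|a − b| = |18.6 − 5.7| = 12.9
a + b = 18.6 + 5.7 = 24.3

12.9 < c < 24.3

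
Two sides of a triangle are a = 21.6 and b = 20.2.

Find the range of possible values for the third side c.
Triangle inequality: |a − b| < c < a + b
|a − b| = |21.6 − 20.2| = 1.4
a + b = 21.6 + 20.2 = 41.8

1.4 < c < 41.8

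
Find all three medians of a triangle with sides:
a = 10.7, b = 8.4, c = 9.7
Median formula: m_a = ½√(2b² + 2c² − a²) (and cyclically). a² = 114.49, b² = 70.56, c² = 94.09.
m_a = ½√(2·70.56 + 2·94.09 − 114.49) = ½√214.81 ≈ ½·14.6564 ≈ 7.3282
m_b = ½√(2·114.49 + 2·94.09 − 70.56) = ½√346.6 ≈ ½·18.6172 ≈ 9.3086
m_c = ½√(2·114.49 + 2·70.56 − 94.09) = ½√276.01 ≈ ½·16.6135 ≈ 8.30677

m_a = 7.328, m_b = 9.309, m_c = 8.307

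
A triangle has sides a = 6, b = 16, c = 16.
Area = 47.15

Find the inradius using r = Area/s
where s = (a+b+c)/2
s = (6 + 16 + 16)/2 = 38/2 = 19
r = Area/s = 47.15/19 ≈ 2.48158

r = 2.482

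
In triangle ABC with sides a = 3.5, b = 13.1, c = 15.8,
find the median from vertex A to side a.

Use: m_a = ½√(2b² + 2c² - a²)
m_a = ½√(2·13.1² + 2·15.8² − 3.5²) = ½√(2·171.61 + 2·249.64 − 12.25) = ½√(343.22 + 499.28 − 12.25) = ½√830.25
√830.25 ≈ 28.8141, so m_a ≈ 14.407

m_a = 14.41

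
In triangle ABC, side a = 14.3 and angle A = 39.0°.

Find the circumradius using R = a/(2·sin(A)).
R = a/(2·sin(A)) = 14.3/(2·sin(39.0°))
sin(39.0°) ≈ 0.62932
R ≈ 14.3/(2·0.62932) = 14.3/1.25864 ≈ 11.3615

R = 11.36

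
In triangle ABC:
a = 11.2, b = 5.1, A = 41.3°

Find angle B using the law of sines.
a/sin(A) = b/sin(B)  ⇒  sin(B) = b·sin(A)/a = 5.1·sin(41.3°)/11.2
sin(41.3°) ≈ 0.660002
sin(B) ≈ 5.1·0.660002/11.2 ≈ 3.36601/11.2 ≈ 0.300536
B = arcsin(0.300536) ≈ 17.4898°
(Since b ≤ a we need B ≤ A, so the obtuse alternative 180° − 17.4898° ≈ 162.51° is rejected.)

B = 17.49°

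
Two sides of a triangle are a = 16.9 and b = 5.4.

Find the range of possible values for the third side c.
Triangle inequality: |a − b| < c < a + b
|a − b| = |16.9 − 5.4| = 11.5
a + b = 16.9 + 5.4 = 22.3

11.5 < c < 22.3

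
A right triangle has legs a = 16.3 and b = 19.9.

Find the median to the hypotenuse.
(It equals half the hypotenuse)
Hypotenuse c = √(a² + b²) = √(265.69 + 396.01) = √661.7 ≈ 25.7235
Median to hypotenuse = c/2 ≈ 25.7235/2 ≈ 12.8618

Median = 12.86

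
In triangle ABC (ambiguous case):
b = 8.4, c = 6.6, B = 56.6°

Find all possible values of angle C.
b/sin(B) = c/sin(C)  ⇒  sin(C) = c·sin(B)/b = 6.6·sin(56.6°)/8.4
sin(56.6°) ≈ 0.834848
sin(C) ≈ 6.6·0.834848/8.4 ≈ 5.51/8.4 ≈ 0.655952
Candidate 1: C₁ = arcsin(0.655952) ≈ 40.9919°  →  A = 180° − 56.6° − 40.9919° ≈ 82.4081° > 0, valid
Candidate 2: C₂ = 180° − C₁ ≈ 139.008°  →  A = 180° − 56.6° − 139.008° ≈ -15.6081° ≤ 0, not a valid triangle

C = 40.99° (one solution)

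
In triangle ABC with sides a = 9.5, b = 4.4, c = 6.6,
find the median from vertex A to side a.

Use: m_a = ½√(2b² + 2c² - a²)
m_a = ½√(2·4.4² + 2·6.6² − 9.5²) = ½√(2·19.36 + 2·43.56 − 90.25) = ½√(38.72 + 87.12 − 90.25) = ½√35.59
√35.59 ≈ 5.96574, so m_a ≈ 2.98287

m_a = 2.983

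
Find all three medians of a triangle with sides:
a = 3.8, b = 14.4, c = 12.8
Median formula: m_a = ½√(2b² + 2c² − a²) (and cyclically). a² = 14.44, b² = 207.36, c² = 163.84.
m_a = ½√(2·207.36 + 2·163.84 − 14.44) = ½√727.96 ≈ ½·26.9807 ≈ 13.4904
m_b = ½√(2·14.44 + 2·163.84 − 207.36) = ½√149.2 ≈ ½·12.2147 ≈ 6.10737
m_c = ½√(2·14.44 + 2·207.36 − 163.84) = ½√279.76 ≈ ½·16.726 ≈ 8.36301

m_a = 13.49, m_b = 6.107, m_c = 8.363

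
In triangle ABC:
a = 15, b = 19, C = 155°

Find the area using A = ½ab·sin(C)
A = ½·a·b·sin(C) = ½·15·19·sin(155°)
sin(155°) ≈ 0.422618
A ≈ ½·285·0.422618 = 142.5·0.422618 ≈ 60.2231

Area = 60.22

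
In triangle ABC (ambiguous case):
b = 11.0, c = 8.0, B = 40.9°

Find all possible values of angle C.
b/sin(B) = c/sin(C)  ⇒  sin(C) = c·sin(B)/b = 8.0·sin(40.9°)/11.0
sin(40.9°) ≈ 0.654741
sin(C) ≈ 8.0·0.654741/11.0 ≈ 5.23793/11.0 ≈ 0.476175
Candidate 1: C₁ = arcsin(0.476175) ≈ 28.4359°  →  A = 180° − 40.9° − 28.4359° ≈ 110.664° > 0, valid
Candidate 2: C₂ = 180° − C₁ ≈ 151.564°  →  A = 180° − 40.9° − 151.564° ≈ -12.4641° ≤ 0, not a valid triangle

C = 28.44° (one solution)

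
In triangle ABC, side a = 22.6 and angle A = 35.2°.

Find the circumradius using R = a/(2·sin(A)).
R = a/(2·sin(A)) = 22.6/(2·sin(35.2°))
sin(35.2°) ≈ 0.576432
R ≈ 22.6/(2·0.576432) = 22.6/1.15286 ≈ 19.6033

R = 19.6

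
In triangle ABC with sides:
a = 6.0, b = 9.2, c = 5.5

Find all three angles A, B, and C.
Law of cosines for each angle (a² = 36, b² = 84.64, c² = 30.25):
cos(A) = (b² + c² − a²)/(2bc) = (84.64 + 30.25 − 36)/(2·9.2·5.5) = 78.89/101.2 ≈ 0.779545  ⇒  A ≈ 38.781°
cos(B) = (a² + c² − b²)/(2ac) = (36 + 30.25 − 84.64)/(2·6.0·5.5) = -18.39/66 ≈ -0.278636  ⇒  B ≈ 106.179°
cos(C) = (a² + b² − c²)/(2ab) = (36 + 84.64 − 30.25)/(2·6.0·9.2) = 90.39/110.4 ≈ 0.81875  ⇒  C ≈ 35.0401°
Check: A + B + C ≈ 180°

A = 38.78°, B = 106.2°, C = 35.04°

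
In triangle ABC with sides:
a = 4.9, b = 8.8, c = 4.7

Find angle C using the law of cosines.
c² = a² + b² − 2ab·cos(C)  ⇒  cos(C) = (a² + b² − c²)/(2ab)
cos(C) = (4.9² + 8.8² − 4.7²)/(2·4.9·8.8) = (24.01 + 77.44 − 22.09)/86.24 = 79.36/86.24 ≈ 0.920223
C = arccos(0.920223) ≈ 23.0413°

C = 23.04°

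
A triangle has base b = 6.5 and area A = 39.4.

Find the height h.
A = ½·b·h  ⇒  h = 2A/b = 2·39.4/6.5 = 78.8/6.5 ≈ 12.1231

h = 12.12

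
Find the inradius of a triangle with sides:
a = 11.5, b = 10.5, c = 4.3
r = Area/s where s is the semi-perimeter.
s = (11.5 + 10.5 + 4.3)/2 = 26.3/2 = 13.15
Area = √(s(s−a)(s−b)(s−c)) = √(13.15·1.65·2.65·8.85) ≈ √508.861 ≈ 22.5579
r ≈ 22.5579/13.15 ≈ 1.71543

r = 1.715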